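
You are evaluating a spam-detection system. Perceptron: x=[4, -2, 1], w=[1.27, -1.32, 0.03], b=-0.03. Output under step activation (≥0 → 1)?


z = (4)·(1.27) + (-2)·(-1.32) + (1)·(0.03) - 0.03
  = 7.72
step(z) = 1 (z≥0)

1


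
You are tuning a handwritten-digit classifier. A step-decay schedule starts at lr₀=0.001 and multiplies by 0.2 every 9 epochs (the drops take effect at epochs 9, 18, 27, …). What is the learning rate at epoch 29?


n_drops = ⌊29/9⌋ = 3
lr = 0.001·0.2^3 = 0.001·0.008 = 0.000008

0.000008


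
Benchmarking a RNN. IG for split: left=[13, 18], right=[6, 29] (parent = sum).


Parent = [19, 47], H_parent = 0.866
H_left = 0.9812 (n=31), H_right = 0.661 (n=35)
H_children = (31/66)·0.9812 + (35/66)·0.661 = 0.8114
IG = 0.866 - 0.8114 = 0.0546

0.0546


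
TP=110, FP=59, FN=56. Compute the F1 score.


Precision = 110/169 = 0.6509
Recall = 110/166 = 0.6627
F1 = 2·P·R/(P+R) = 2·TP/(2·TP+FP+FN) = 220/(220+59+56) = 220/335 = 0.6567

0.6567


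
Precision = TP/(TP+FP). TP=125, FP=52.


Precision = TP/(TP+FP)
= 125/(125+52)
= 125/177 = 70.62%

70.62%


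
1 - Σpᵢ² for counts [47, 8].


Probabilities: [47/55, 8/55] ≈ [0.8545, 0.1455]
Σpᵢ² = (2209 + 64)/55² = 2273/3025
Gini = 1 - Σpᵢ² = 1 - 2273/3025 = 0.2486

0.2486


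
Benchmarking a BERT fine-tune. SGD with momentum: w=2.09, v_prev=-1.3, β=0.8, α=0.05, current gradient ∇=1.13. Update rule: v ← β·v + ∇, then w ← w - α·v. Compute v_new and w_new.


v_new = 0.8·-1.3 + 1.13 = -1.04 + 1.13 = 0.09
w_new = 2.09 - 0.05·0.09 = 2.09 - 0.0045 = 2.0855

v_new=0.09, w_new=2.0855


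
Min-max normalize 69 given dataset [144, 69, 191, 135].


min=69, max=191
(69-69)/(191-69) = 0/122 = 0.0

0.0


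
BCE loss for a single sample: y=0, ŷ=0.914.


BCE = -[y·ln(p) + (1-y)·ln(1-p)]
= -0 - 1·ln(1-0.914)
= -ln(0.086) = 2.4534

2.4534


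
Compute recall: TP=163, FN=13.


Recall = TP/(TP+FN)
= 163/(163+13)
= 163/176 = 92.61%

92.61%


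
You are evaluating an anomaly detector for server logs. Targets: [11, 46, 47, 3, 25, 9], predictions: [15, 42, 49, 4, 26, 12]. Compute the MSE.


Squared errors: (11-15)²=16, (46-42)²=16, (47-49)²=4, (3-4)²=1, (25-26)²=1, (9-12)²=9
Sum = 47
MSE = 47/6 = 47/6

47/6


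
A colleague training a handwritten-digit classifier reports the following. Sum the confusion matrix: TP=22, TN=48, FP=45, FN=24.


Total = TP + TN + FP + FN
= 22 + 48 + 45 + 24
= 139
(Predicted positive: 67, predicted negative: 72)

139


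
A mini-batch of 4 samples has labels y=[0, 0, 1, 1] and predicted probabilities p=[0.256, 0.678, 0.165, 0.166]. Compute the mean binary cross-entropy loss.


L[0] = -ln(1-0.256) = -ln(0.744) = 0.2957
L[1] = -ln(1-0.678) = -ln(0.322) = 1.1332
L[2] = -ln(0.165) = 1.8018
L[3] = -ln(0.166) = 1.7958
mean = (0.2957 + 1.1332 + 1.8018 + 1.7958)/4 = 1.2566

1.2566


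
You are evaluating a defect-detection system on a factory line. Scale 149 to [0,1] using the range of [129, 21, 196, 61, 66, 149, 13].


min=13, max=196
(149-13)/(196-13) = 136/183 = 0.7432

0.7432


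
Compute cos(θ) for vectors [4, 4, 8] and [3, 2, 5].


A·B = 4·3 + 4·2 + 8·5 = 60
‖A‖ = √96 = 9.798, ‖B‖ = √38 = 6.1644
cos = 60/(√96·√38) = 60/√3648 = 0.9934

0.9934


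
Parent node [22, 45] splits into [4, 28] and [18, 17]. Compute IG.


Parent = [22, 45], H_parent = 0.9132
H_left = 0.5436 (n=32), H_right = 0.9994 (n=35)
H_children = (32/67)·0.5436 + (35/67)·0.9994 = 0.7817
IG = 0.9132 - 0.7817 = 0.1315

0.1315


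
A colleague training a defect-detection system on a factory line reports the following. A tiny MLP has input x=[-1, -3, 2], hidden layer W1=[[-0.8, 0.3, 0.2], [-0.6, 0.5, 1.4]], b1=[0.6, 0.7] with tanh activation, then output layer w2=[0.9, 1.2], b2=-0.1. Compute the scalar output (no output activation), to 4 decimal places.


z1[0] = (-0.8)·(-1) + (0.3)·(-3) + (0.2)·(2) + 0.6 = 0.9
z1[1] = (-0.6)·(-1) + (0.5)·(-3) + (1.4)·(2) + 0.7 = 2.6
h = tanh(z1) = [0.7163, 0.989]
output = (0.9)·(0.7163) + (1.2)·(0.989) - 0.1 = 1.7315

1.7315


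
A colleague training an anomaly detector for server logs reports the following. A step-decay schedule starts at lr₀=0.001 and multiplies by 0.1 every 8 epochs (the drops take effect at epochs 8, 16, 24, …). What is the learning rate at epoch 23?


n_drops = ⌊23/8⌋ = 2
lr = 0.001·0.1^2 = 0.001·0.01 = 0.00001

0.00001


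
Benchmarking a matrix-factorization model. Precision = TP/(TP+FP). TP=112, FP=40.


Precision = TP/(TP+FP)
= 112/(112+40)
= 112/152 = 73.68%

73.68%


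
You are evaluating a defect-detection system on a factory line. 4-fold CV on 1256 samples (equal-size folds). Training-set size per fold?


Fold size = 1256/4 = 314
Training per fold = 1256 - 314 = 942

942


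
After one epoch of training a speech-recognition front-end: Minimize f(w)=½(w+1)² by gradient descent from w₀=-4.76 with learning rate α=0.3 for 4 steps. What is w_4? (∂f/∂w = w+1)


step 1: grad = -4.76+1 = -3.76; w = -4.76 - 0.3·(-3.76) = -3.632
step 2: grad = -3.632+1 = -2.632; w = -3.632 - 0.3·(-2.632) = -2.8424
step 3: grad = -2.8424+1 = -1.8424; w = -2.8424 - 0.3·(-1.8424) = -2.28968
step 4: grad = -2.28968+1 = -1.28968; w = -2.28968 - 0.3·(-1.28968) = -1.902776

-1.902776


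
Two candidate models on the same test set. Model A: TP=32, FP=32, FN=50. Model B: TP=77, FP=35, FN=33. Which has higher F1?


Model A: P=32/64=0.5, R=32/82=0.3902, F1=2PR/(P+R)=2TP/(2TP+FP+FN)=64/146=0.4384
Model B: P=77/112=0.6875, R=77/110=0.7, F1=2PR/(P+R)=2TP/(2TP+FP+FN)=154/222=0.6937
0.4384 < 0.6937 → Model B

Model B


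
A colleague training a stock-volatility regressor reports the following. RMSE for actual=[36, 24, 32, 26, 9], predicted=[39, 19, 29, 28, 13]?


MSE = 63/5 = 12.6
RMSE = √(63/5) = 3.5496

3.5496


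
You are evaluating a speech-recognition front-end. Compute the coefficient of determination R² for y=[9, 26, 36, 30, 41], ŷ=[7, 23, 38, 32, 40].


ȳ = 28.4
SS_res = Σ(y-ŷ)² = 22
SS_tot = Σ(y-ȳ)² = 601.2
R² = 1 - SS_res/SS_tot = 1 - 0.0366 = 0.9634

0.9634


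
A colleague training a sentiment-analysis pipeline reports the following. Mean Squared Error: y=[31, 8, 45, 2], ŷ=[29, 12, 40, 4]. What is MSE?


Squared errors: (31-29)²=4, (8-12)²=16, (45-40)²=25, (2-4)²=4
Sum = 49
MSE = 49/4 = 49/4

49/4


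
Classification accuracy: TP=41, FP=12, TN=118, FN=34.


Accuracy = (TP+TN)/(TP+TN+FP+FN)
= (41+118)/(205)
= 159/205 = 77.56%

77.56%


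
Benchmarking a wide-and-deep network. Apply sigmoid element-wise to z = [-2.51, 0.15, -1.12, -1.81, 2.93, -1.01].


σ(-2.51) = 1/(1+e^2.51) = 0.0752
σ(0.15) = 1/(1+e^-0.15) = 0.5374
σ(-1.12) = 1/(1+e^1.12) = 0.246
σ(-1.81) = 1/(1+e^1.81) = 0.1406
σ(2.93) = 1/(1+e^-2.93) = 0.9493
σ(-1.01) = 1/(1+e^1.01) = 0.267
result = [0.0752, 0.5374, 0.246, 0.1406, 0.9493, 0.267]

[0.0752, 0.5374, 0.246, 0.1406, 0.9493, 0.267]


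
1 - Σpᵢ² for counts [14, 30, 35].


Probabilities: [14/79, 30/79, 35/79] ≈ [0.1772, 0.3797, 0.443]
Σpᵢ² = (196 + 900 + 1225)/79² = 2321/6241
Gini = 1 - Σpᵢ² = 1 - 2321/6241 = 0.6281

0.6281


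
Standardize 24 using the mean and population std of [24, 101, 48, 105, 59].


μ = 67.4, σ = 31.2192
z = (24 - 67.4)/31.2192 = -1.3902

-1.3902


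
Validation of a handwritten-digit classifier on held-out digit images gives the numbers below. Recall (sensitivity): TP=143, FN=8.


Recall = TP/(TP+FN)
= 143/(143+8)
= 143/151 = 94.7%

94.7%


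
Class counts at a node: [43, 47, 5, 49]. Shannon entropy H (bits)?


Probabilities: [43/144, 47/144, 5/144, 49/144] ≈ [0.2986, 0.3264, 0.0347, 0.3403]
H = -((43/144)·log₂(43/144) + (47/144)·log₂(47/144) + (5/144)·log₂(5/144) + (49/144)·log₂(49/144))
  = 1.7454 bits

1.7454 bits


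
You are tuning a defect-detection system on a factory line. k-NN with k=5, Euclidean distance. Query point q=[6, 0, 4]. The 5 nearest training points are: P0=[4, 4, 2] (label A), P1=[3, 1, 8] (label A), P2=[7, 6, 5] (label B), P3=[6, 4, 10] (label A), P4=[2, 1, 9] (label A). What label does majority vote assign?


d(q,P0) = 4.899  (label A)
d(q,P1) = 5.099  (label A)
d(q,P2) = 6.1644  (label B)
d(q,P3) = 7.2111  (label A)
d(q,P4) = 6.4807  (label A)
Votes: A=4, B=1
Majority → A

A


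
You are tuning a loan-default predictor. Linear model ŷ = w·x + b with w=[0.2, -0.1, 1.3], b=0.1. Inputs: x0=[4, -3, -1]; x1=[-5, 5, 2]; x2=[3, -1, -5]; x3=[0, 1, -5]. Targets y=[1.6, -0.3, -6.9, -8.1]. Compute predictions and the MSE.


ŷ0 = (0.2)·(4) + (-0.1)·(-3) + (1.3)·(-1) + 0.1 = -0.1
ŷ1 = (0.2)·(-5) + (-0.1)·(5) + (1.3)·(2) + 0.1 = 1.2
ŷ2 = (0.2)·(3) + (-0.1)·(-1) + (1.3)·(-5) + 0.1 = -5.7
ŷ3 = (0.2)·(0) + (-0.1)·(1) + (1.3)·(-5) + 0.1 = -6.5
errors² = [2.89, 2.25, 1.44, 2.56]
MSE = 9.1400/4 = 2.285

2.285


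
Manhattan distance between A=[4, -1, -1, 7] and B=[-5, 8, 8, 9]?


d = |4+ 5| + |-1-8| + |-1-8| + |7-9|
  = 9 + 9 + 9 + 2
  = 29

29


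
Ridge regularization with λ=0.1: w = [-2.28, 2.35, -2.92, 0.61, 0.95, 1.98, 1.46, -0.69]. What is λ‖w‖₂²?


‖w‖₂² = (-2.28)² + (2.35)² + (-2.92)² + (0.61)² + (0.95)² + (1.98)² + (1.46)² + (-0.69)²
     = 5.1984 + 5.5225 + 8.5264 + 0.3721 + 0.9025 + 3.9204 + 2.1316 + 0.4761
     = 27.05
λ·‖w‖₂² = 0.1·27.05 = 2.705

2.705


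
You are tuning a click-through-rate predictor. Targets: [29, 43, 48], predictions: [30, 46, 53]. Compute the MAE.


Absolute errors: |29-30|=1, |43-46|=3, |48-53|=5
Sum = 9
MAE = 9/3 = 3

3


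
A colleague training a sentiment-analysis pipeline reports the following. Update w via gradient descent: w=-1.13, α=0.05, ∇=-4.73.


w_new = w - α·∇
= -1.13 - 0.05·-4.73
= -1.13 + 0.2365
= -0.8935

-0.8935


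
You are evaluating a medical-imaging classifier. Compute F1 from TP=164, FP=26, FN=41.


Precision = 164/190 = 0.8632
Recall = 164/205 = 0.8
F1 = 2·P·R/(P+R) = 2·TP/(2·TP+FP+FN) = 328/(328+26+41) = 328/395 = 0.8304

0.8304


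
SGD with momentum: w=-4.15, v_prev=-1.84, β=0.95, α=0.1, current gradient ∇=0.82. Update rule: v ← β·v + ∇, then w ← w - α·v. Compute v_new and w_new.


v_new = 0.95·-1.84 + 0.82 = -1.748 + 0.82 = -0.928
w_new = -4.15 - 0.1·-0.928 = -4.15 + 0.0928 = -4.0572

v_new=-0.928, w_new=-4.0572


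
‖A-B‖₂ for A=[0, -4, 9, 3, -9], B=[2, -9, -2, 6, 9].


d = √((0-2)² + (-4+ 9)² + (9+ 2)² + (3-6)² + (-9-9)²)
  = √(4 + 25 + 121 + 9 + 324)
  = √483 = 21.9773

21.9773


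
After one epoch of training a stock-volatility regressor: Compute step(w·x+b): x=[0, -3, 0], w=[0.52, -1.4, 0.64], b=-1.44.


z = (0)·(0.52) + (-3)·(-1.4) + (0)·(0.64) - 1.44
  = 2.76
step(z) = 1 (z≥0)

1


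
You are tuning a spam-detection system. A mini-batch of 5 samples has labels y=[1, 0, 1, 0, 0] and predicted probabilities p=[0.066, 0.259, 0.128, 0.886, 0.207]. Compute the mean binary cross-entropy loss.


L[0] = -ln(0.066) = 2.7181
L[1] = -ln(1-0.259) = -ln(0.741) = 0.2998
L[2] = -ln(0.128) = 2.0557
L[3] = -ln(1-0.886) = -ln(0.114) = 2.1716
L[4] = -ln(1-0.207) = -ln(0.793) = 0.2319
mean = (2.7181 + 0.2998 + 2.0557 + 2.1716 + 0.2319)/5 = 1.4954

1.4954


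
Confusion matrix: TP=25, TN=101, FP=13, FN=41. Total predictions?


Total = TP + TN + FP + FN
= 25 + 101 + 13 + 41
= 180
(Predicted positive: 38, predicted negative: 142)

180


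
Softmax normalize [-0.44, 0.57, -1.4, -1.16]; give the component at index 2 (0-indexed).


Exponentials: e^-0.44=0.644, e^0.57=1.7683, e^-1.4=0.2466, e^-1.16=0.3135
Sum = 2.9724
Softmax = [0.2167, 0.5949, 0.083, 0.1055]
p[2] = 0.2466/2.9724 = 0.083

0.083


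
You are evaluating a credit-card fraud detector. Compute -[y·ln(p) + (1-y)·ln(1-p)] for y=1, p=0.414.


BCE = -[y·ln(p) + (1-y)·ln(1-p)]
= -1·ln(0.414) - 0
= -ln(0.414) = 0.8819

0.8819


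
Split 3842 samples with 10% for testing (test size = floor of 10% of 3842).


Test = ⌊3842·10/100⌋ = 384
Train = 3842 - 384 = 3458

Train: 3458, Test: 384


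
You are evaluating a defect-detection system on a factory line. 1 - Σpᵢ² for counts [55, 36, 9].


Probabilities: [55/100, 36/100, 9/100] ≈ [0.55, 0.36, 0.09]
Σpᵢ² = (3025 + 1296 + 81)/100² = 4402/10000
Gini = 1 - Σpᵢ² = 1 - 4402/10000 = 0.5598

0.5598


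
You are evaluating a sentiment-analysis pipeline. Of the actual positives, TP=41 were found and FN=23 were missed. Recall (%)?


Recall = TP/(TP+FN)
= 41/(41+23)
= 41/64 = 64.06%

64.06%


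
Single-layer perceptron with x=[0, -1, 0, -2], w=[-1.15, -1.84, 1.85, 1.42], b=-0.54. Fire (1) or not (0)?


z = (0)·(-1.15) + (-1)·(-1.84) + (0)·(1.85) + (-2)·(1.42) - 0.54
  = -1.54
step(z) = 0 (z<0)

0


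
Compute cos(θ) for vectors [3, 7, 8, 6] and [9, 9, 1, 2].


A·B = 3·9 + 7·9 + 8·1 + 6·2 = 110
‖A‖ = √158 = 12.5698, ‖B‖ = √167 = 12.9228
cos = 110/(√158·√167) = 110/√26386 = 0.6772

0.6772


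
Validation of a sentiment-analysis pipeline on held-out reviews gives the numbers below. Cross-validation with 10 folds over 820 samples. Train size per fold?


Fold size = 820/10 = 82
Training per fold = 820 - 82 = 738

738


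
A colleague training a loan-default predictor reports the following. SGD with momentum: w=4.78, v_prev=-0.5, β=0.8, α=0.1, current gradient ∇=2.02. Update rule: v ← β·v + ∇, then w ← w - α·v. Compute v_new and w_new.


v_new = 0.8·-0.5 + 2.02 = -0.4 + 2.02 = 1.62
w_new = 4.78 - 0.1·1.62 = 4.78 - 0.162 = 4.618

v_new=1.62, w_new=4.618


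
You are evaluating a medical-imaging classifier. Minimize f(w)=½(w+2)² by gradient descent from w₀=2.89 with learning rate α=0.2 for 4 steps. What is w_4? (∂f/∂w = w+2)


step 1: grad = 2.89+2 = 4.89; w = 2.89 - 0.2·(4.89) = 1.912
step 2: grad = 1.912+2 = 3.912; w = 1.912 - 0.2·(3.912) = 1.1296
step 3: grad = 1.1296+2 = 3.1296; w = 1.1296 - 0.2·(3.1296) = 0.50368
step 4: grad = 0.50368+2 = 2.50368; w = 0.50368 - 0.2·(2.50368) = 0.002944

0.002944


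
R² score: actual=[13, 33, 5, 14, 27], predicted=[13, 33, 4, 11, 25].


ȳ = 18.4
SS_res = Σ(y-ŷ)² = 14
SS_tot = Σ(y-ȳ)² = 515.2
R² = 1 - SS_res/SS_tot = 1 - 0.0272 = 0.9728

0.9728


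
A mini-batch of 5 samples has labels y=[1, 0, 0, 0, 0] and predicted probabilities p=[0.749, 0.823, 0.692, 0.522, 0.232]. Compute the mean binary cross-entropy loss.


L[0] = -ln(0.749) = 0.289
L[1] = -ln(1-0.823) = -ln(0.177) = 1.7316
L[2] = -ln(1-0.692) = -ln(0.308) = 1.1777
L[3] = -ln(1-0.522) = -ln(0.478) = 0.7381
L[4] = -ln(1-0.232) = -ln(0.768) = 0.264
mean = (0.289 + 1.7316 + 1.1777 + 0.7381 + 0.264)/5 = 0.8401

0.8401


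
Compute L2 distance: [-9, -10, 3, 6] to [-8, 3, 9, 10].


d = √((-9+ 8)² + (-10-3)² + (3-9)² + (6-10)²)
  = √(1 + 169 + 36 + 16)
  = √222 = 14.8997

14.8997


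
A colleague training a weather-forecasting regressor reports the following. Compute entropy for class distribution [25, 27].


Probabilities: [25/52, 27/52] ≈ [0.4808, 0.5192]
H = -((25/52)·log₂(25/52) + (27/52)·log₂(27/52))
  = 0.9989 bits

0.9989 bits


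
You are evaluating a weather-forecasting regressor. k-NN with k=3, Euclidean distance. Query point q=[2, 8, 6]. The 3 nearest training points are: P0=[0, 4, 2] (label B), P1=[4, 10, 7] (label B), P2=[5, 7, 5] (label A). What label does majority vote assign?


d(q,P0) = 6.0  (label B)
d(q,P1) = 3.0  (label B)
d(q,P2) = 3.3166  (label A)
Votes: A=1, B=2
Majority → B

B


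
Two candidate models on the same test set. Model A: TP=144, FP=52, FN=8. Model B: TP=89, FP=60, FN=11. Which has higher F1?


Model A: P=144/196=0.7347, R=144/152=0.9474, F1=2PR/(P+R)=2TP/(2TP+FP+FN)=288/348=0.8276
Model B: P=89/149=0.5973, R=89/100=0.89, F1=2PR/(P+R)=2TP/(2TP+FP+FN)=178/249=0.7149
0.8276 > 0.7149 → Model A

Model A


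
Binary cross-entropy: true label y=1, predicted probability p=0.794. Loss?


BCE = -[y·ln(p) + (1-y)·ln(1-p)]
= -1·ln(0.794) - 0
= -ln(0.794) = 0.2307

0.2307


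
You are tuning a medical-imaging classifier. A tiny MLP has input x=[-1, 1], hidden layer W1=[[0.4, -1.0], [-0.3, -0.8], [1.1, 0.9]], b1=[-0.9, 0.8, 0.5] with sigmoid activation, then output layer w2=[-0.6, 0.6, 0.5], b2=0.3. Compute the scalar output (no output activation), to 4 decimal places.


z1[0] = (0.4)·(-1) + (-1.0)·(1) - 0.9 = -2.3
z1[1] = (-0.3)·(-1) + (-0.8)·(1) + 0.8 = 0.3
z1[2] = (1.1)·(-1) + (0.9)·(1) + 0.5 = 0.3
h = sigmoid(z1) = [0.0911, 0.5744, 0.5744]
output = (-0.6)·(0.0911) + (0.6)·(0.5744) + (0.5)·(0.5744) + 0.3 = 0.8772

0.8772


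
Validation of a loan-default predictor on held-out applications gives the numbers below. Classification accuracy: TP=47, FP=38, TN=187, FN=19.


Accuracy = (TP+TN)/(TP+TN+FP+FN)
= (47+187)/(291)
= 234/291 = 80.41%

80.41%


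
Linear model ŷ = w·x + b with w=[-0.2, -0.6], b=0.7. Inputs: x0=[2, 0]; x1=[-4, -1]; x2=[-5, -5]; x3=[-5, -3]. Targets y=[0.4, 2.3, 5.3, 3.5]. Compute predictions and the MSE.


ŷ0 = (-0.2)·(2) + (-0.6)·(0) + 0.7 = 0.3
ŷ1 = (-0.2)·(-4) + (-0.6)·(-1) + 0.7 = 2.1
ŷ2 = (-0.2)·(-5) + (-0.6)·(-5) + 0.7 = 4.7
ŷ3 = (-0.2)·(-5) + (-0.6)·(-3) + 0.7 = 3.5
errors² = [0.01, 0.04, 0.36, 0.0]
MSE = 0.4100/4 = 0.1025

0.1025


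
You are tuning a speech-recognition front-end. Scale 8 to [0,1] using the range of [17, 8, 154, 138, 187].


min=8, max=187
(8-8)/(187-8) = 0/179 = 0.0

0.0


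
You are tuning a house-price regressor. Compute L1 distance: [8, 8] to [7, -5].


d = |8-7| + |8+ 5|
  = 1 + 13
  = 14

14


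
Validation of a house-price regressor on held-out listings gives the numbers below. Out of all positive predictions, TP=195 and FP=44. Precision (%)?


Precision = TP/(TP+FP)
= 195/(195+44)
= 195/239 = 81.59%

81.59%


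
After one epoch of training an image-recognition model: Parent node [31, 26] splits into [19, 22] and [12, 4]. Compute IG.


Parent = [31, 26], H_parent = 0.9944
H_left = 0.9961 (n=41), H_right = 0.8113 (n=16)
H_children = (41/57)·0.9961 + (16/57)·0.8113 = 0.9442
IG = 0.9944 - 0.9442 = 0.0502

0.0502


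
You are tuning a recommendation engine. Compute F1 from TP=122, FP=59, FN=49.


Precision = 122/181 = 0.674
Recall = 122/171 = 0.7135
F1 = 2·P·R/(P+R) = 2·TP/(2·TP+FP+FN) = 244/(244+59+49) = 244/352 = 0.6932

0.6932


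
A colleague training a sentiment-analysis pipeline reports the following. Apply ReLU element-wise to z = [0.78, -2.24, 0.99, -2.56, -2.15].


ReLU(0.78) = max(0, 0.78) = 0.78
ReLU(-2.24) = max(0, -2.24) = 0.0
ReLU(0.99) = max(0, 0.99) = 0.99
ReLU(-2.56) = max(0, -2.56) = 0.0
ReLU(-2.15) = max(0, -2.15) = 0.0
result = [0.78, 0.0, 0.99, 0.0, 0.0]

[0.78, 0.0, 0.99, 0.0, 0.0]


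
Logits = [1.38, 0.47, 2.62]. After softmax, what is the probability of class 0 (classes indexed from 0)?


Exponentials: e^1.38=3.9749, e^0.47=1.6, e^2.62=13.7357
Sum = 19.3106
Softmax = [0.2058, 0.0829, 0.7113]
p[0] = 3.9749/19.3106 = 0.2058

0.2058


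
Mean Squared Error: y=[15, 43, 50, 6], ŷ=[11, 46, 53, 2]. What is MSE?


Squared errors: (15-11)²=16, (43-46)²=9, (50-53)²=9, (6-2)²=16
Sum = 50
MSE = 50/4 = 25/2

25/2


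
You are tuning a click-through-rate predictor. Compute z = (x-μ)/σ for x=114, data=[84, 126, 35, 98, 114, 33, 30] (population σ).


μ = 74.2857, σ = 38.0177
z = (114 - 74.2857)/38.0177 = 1.0446

1.0446


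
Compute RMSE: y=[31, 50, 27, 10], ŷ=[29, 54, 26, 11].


MSE = 22/4 = 5.5
RMSE = √(22/4) = 2.3452

2.3452


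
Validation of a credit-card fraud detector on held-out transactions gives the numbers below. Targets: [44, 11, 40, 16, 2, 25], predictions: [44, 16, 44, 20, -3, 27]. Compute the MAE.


Absolute errors: |44-44|=0, |11-16|=5, |40-44|=4, |16-20|=4, |2+ 3|=5, |25-27|=2
Sum = 20
MAE = 20/6 = 10/3

10/3


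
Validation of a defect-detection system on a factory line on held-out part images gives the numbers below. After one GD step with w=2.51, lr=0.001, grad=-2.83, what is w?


w_new = w - α·∇
= 2.51 - 0.001·-2.83
= 2.51 + 0.00283
= 2.51283

2.51283


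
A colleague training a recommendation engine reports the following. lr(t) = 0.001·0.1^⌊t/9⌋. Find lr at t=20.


n_drops = ⌊20/9⌋ = 2
lr = 0.001·0.1^2 = 0.001·0.01 = 0.00001

0.00001


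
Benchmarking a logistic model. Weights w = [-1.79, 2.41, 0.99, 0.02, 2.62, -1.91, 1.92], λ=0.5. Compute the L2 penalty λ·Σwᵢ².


‖w‖₂² = (-1.79)² + (2.41)² + (0.99)² + (0.02)² + (2.62)² + (-1.91)² + (1.92)²
     = 3.2041 + 5.8081 + 0.9801 + 0.0004 + 6.8644 + 3.6481 + 3.6864
     = 24.1916
λ·‖w‖₂² = 0.5·24.1916 = 12.0958

12.0958


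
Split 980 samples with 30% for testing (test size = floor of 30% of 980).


Test = ⌊980·30/100⌋ = 294
Train = 980 - 294 = 686

Train: 686, Test: 294


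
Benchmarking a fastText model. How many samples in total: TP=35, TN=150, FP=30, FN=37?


Total = TP + TN + FP + FN
= 35 + 150 + 30 + 37
= 252
(Predicted positive: 65, predicted negative: 187)

252


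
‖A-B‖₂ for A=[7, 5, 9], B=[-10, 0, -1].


d = √((7+ 10)² + (5-0)² + (9+ 1)²)
  = √(289 + 25 + 100)
  = √414 = 20.347

20.347


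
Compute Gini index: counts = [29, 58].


Probabilities: [29/87, 58/87] ≈ [0.3333, 0.6667]
Σpᵢ² = (841 + 3364)/87² = 4205/7569
Gini = 1 - Σpᵢ² = 1 - 4205/7569 = 0.4444

0.4444


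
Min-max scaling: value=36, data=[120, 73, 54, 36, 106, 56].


min=36, max=120
(36-36)/(120-36) = 0/84 = 0.0

0.0


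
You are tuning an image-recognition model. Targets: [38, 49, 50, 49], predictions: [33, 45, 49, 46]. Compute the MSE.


Squared errors: (38-33)²=25, (49-45)²=16, (50-49)²=1, (49-46)²=9
Sum = 51
MSE = 51/4 = 51/4

51/4


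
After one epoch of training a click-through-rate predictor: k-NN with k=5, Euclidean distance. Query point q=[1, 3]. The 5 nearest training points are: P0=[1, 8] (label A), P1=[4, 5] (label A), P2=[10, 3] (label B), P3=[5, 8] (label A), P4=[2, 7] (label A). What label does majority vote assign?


d(q,P0) = 5.0  (label A)
d(q,P1) = 3.6056  (label A)
d(q,P2) = 9.0  (label B)
d(q,P3) = 6.4031  (label A)
d(q,P4) = 4.1231  (label A)
Votes: A=4, B=1
Majority → A

A


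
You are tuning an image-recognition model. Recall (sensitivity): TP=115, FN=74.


Recall = TP/(TP+FN)
= 115/(115+74)
= 115/189 = 60.85%

60.85%


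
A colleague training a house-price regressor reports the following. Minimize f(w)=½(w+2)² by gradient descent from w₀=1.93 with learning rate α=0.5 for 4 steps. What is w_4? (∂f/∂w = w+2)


step 1: grad = 1.93+2 = 3.93; w = 1.93 - 0.5·(3.93) = -0.035
step 2: grad = -0.035+2 = 1.965; w = -0.035 - 0.5·(1.965) = -1.0175
step 3: grad = -1.0175+2 = 0.9825; w = -1.0175 - 0.5·(0.9825) = -1.50875
step 4: grad = -1.50875+2 = 0.49125; w = -1.50875 - 0.5·(0.49125) = -1.754375

-1.754375


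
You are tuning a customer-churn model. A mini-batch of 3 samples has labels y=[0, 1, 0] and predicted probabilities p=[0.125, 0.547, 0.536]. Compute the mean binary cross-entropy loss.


L[0] = -ln(1-0.125) = -ln(0.875) = 0.1335
L[1] = -ln(0.547) = 0.6033
L[2] = -ln(1-0.536) = -ln(0.464) = 0.7679
mean = (0.1335 + 0.6033 + 0.7679)/3 = 0.5016

0.5016


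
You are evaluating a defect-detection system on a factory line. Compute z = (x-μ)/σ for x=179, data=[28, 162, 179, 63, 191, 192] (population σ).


μ = 135.8333, σ = 65.4202
z = (179 - 135.8333)/65.4202 = 0.6598

0.6598


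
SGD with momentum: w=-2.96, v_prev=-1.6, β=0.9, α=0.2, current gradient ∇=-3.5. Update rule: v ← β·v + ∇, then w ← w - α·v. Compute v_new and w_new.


v_new = 0.9·-1.6 - 3.5 = -1.44 - 3.5 = -4.94
w_new = -2.96 - 0.2·-4.94 = -2.96 + 0.988 = -1.972

v_new=-4.94, w_new=-1.972


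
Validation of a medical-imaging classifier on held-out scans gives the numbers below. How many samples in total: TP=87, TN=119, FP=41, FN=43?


Total = TP + TN + FP + FN
= 87 + 119 + 41 + 43
= 290
(Predicted positive: 128, predicted negative: 162)

290


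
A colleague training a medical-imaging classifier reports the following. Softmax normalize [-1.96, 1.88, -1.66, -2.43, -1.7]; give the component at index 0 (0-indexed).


Exponentials: e^-1.96=0.1409, e^1.88=6.5535, e^-1.66=0.1901, e^-2.43=0.088, e^-1.7=0.1827
Sum = 7.1552
Softmax = [0.0197, 0.9159, 0.0266, 0.0123, 0.0255]
p[0] = 0.1409/7.1552 = 0.0197

0.0197


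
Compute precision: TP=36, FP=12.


Precision = TP/(TP+FP)
= 36/(36+12)
= 36/48 = 75.0%

75.0%


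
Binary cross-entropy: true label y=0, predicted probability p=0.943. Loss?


BCE = -[y·ln(p) + (1-y)·ln(1-p)]
= -0 - 1·ln(1-0.943)
= -ln(0.057) = 2.8647

2.8647


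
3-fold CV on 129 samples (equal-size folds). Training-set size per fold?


Fold size = 129/3 = 43
Training per fold = 129 - 43 = 86

86


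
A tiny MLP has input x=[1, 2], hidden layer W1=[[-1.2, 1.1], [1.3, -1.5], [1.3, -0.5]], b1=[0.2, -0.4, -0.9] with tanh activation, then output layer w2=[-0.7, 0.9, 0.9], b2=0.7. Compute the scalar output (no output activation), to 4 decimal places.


z1[0] = (-1.2)·(1) + (1.1)·(2) + 0.2 = 1.2
z1[1] = (1.3)·(1) + (-1.5)·(2) - 0.4 = -2.1
z1[2] = (1.3)·(1) + (-0.5)·(2) - 0.9 = -0.6
h = tanh(z1) = [0.8337, -0.9705, -0.537]
output = (-0.7)·(0.8337) + (0.9)·(-0.9705) + (0.9)·(-0.537) + 0.7 = -1.2403

-1.2403


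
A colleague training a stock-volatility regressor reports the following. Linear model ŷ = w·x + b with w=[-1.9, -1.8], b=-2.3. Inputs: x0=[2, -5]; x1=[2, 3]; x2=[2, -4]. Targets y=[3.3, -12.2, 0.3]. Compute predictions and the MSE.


ŷ0 = (-1.9)·(2) + (-1.8)·(-5) - 2.3 = 2.9
ŷ1 = (-1.9)·(2) + (-1.8)·(3) - 2.3 = -11.5
ŷ2 = (-1.9)·(2) + (-1.8)·(-4) - 2.3 = 1.1
errors² = [0.16, 0.49, 0.64]
MSE = 1.2900/3 = 0.43

0.43


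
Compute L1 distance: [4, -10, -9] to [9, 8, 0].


d = |4-9| + |-10-8| + |-9-0|
  = 5 + 18 + 9
  = 32

32


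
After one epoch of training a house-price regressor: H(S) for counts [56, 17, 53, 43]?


Probabilities: [56/169, 17/169, 53/169, 43/169] ≈ [0.3314, 0.1006, 0.3136, 0.2544]
H = -((56/169)·log₂(56/169) + (17/169)·log₂(17/169) + (53/169)·log₂(53/169) + (43/169)·log₂(43/169))
  = 1.8884 bits

1.8884 bits


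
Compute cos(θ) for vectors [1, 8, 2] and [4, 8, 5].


A·B = 1·4 + 8·8 + 2·5 = 78
‖A‖ = √69 = 8.3066, ‖B‖ = √105 = 10.247
cos = 78/(√69·√105) = 78/√7245 = 0.9164

0.9164


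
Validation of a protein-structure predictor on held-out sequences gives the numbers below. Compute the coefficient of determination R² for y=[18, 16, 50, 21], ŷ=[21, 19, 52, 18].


ȳ = 26.25
SS_res = Σ(y-ŷ)² = 31
SS_tot = Σ(y-ȳ)² = 764.75
R² = 1 - SS_res/SS_tot = 1 - 0.0405 = 0.9595

0.9595


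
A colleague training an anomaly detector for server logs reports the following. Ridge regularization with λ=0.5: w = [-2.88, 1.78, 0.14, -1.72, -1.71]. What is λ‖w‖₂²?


‖w‖₂² = (-2.88)² + (1.78)² + (0.14)² + (-1.72)² + (-1.71)²
     = 8.2944 + 3.1684 + 0.0196 + 2.9584 + 2.9241
     = 17.3649
λ·‖w‖₂² = 0.5·17.3649 = 8.68245

8.68245


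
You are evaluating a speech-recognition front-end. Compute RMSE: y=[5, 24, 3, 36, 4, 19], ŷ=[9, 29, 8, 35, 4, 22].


MSE = 76/6 = 12.6667
RMSE = √(76/6) = 3.559

3.559


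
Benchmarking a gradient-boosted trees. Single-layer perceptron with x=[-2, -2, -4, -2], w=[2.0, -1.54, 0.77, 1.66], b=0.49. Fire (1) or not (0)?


z = (-2)·(2.0) + (-2)·(-1.54) + (-4)·(0.77) + (-2)·(1.66) + 0.49
  = -6.83
step(z) = 0 (z<0)

0


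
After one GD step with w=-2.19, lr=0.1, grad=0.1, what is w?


w_new = w - α·∇
= -2.19 - 0.1·0.1
= -2.19 - 0.01
= -2.2

-2.2


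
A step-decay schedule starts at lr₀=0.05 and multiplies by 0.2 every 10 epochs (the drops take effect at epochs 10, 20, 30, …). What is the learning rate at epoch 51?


n_drops = ⌊51/10⌋ = 5
lr = 0.05·0.2^5 = 0.05·0.00032 = 0.000016

0.000016


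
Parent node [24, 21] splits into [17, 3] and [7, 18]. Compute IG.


Parent = [24, 21], H_parent = 0.9968
H_left = 0.6098 (n=20), H_right = 0.8555 (n=25)
H_children = (20/45)·0.6098 + (25/45)·0.8555 = 0.7463
IG = 0.9968 - 0.7463 = 0.2505

0.2505


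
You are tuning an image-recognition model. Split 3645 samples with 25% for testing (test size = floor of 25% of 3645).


Test = ⌊3645·25/100⌋ = 911
Train = 3645 - 911 = 2734

Train: 2734, Test: 911


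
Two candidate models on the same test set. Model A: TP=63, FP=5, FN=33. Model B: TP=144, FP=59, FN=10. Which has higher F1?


Model A: P=63/68=0.9265, R=63/96=0.6562, F1=2PR/(P+R)=2TP/(2TP+FP+FN)=126/164=0.7683
Model B: P=144/203=0.7094, R=144/154=0.9351, F1=2PR/(P+R)=2TP/(2TP+FP+FN)=288/357=0.8067
0.7683 < 0.8067 → Model B

Model B


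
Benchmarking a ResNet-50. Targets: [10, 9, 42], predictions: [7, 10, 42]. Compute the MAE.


Absolute errors: |10-7|=3, |9-10|=1, |42-42|=0
Sum = 4
MAE = 4/3 = 4/3

4/3


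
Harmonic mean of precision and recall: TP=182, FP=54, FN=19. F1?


Precision = 182/236 = 0.7712
Recall = 182/201 = 0.9055
F1 = 2·P·R/(P+R) = 2·TP/(2·TP+FP+FN) = 364/(364+54+19) = 364/437 = 0.833

0.833


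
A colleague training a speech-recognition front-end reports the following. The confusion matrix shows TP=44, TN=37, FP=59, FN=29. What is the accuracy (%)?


Accuracy = (TP+TN)/(TP+TN+FP+FN)
= (44+37)/(169)
= 81/169 = 47.93%

47.93%


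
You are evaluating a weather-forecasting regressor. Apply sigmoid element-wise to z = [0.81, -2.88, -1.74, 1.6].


σ(0.81) = 1/(1+e^-0.81) = 0.6921
σ(-2.88) = 1/(1+e^2.88) = 0.0532
σ(-1.74) = 1/(1+e^1.74) = 0.1493
σ(1.6) = 1/(1+e^-1.6) = 0.832
result = [0.6921, 0.0532, 0.1493, 0.832]

[0.6921, 0.0532, 0.1493, 0.832]


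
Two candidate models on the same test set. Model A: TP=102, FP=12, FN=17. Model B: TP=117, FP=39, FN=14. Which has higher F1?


Model A: P=102/114=0.8947, R=102/119=0.8571, F1=2PR/(P+R)=2TP/(2TP+FP+FN)=204/233=0.8755
Model B: P=117/156=0.75, R=117/131=0.8931, F1=2PR/(P+R)=2TP/(2TP+FP+FN)=234/287=0.8153
0.8755 > 0.8153 → Model A

Model A


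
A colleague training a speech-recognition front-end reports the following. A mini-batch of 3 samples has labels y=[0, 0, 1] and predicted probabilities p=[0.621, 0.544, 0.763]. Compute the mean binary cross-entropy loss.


L[0] = -ln(1-0.621) = -ln(0.379) = 0.9702
L[1] = -ln(1-0.544) = -ln(0.456) = 0.7853
L[2] = -ln(0.763) = 0.2705
mean = (0.9702 + 0.7853 + 0.2705)/3 = 0.6753

0.6753


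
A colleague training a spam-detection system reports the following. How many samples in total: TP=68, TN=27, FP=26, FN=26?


Total = TP + TN + FP + FN
= 68 + 27 + 26 + 26
= 147
(Predicted positive: 94, predicted negative: 53)

147


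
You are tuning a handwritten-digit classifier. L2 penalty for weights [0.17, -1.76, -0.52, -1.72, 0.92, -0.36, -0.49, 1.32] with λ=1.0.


‖w‖₂² = (0.17)² + (-1.76)² + (-0.52)² + (-1.72)² + (0.92)² + (-0.36)² + (-0.49)² + (1.32)²
     = 0.0289 + 3.0976 + 0.2704 + 2.9584 + 0.8464 + 0.1296 + 0.2401 + 1.7424
     = 9.3138
λ·‖w‖₂² = 1.0·9.3138 = 9.3138

9.3138


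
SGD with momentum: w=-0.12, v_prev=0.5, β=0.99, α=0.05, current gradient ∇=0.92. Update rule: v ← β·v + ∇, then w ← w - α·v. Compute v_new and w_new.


v_new = 0.99·0.5 + 0.92 = 0.495 + 0.92 = 1.415
w_new = -0.12 - 0.05·1.415 = -0.12 - 0.07075 = -0.19075

v_new=1.415, w_new=-0.19075


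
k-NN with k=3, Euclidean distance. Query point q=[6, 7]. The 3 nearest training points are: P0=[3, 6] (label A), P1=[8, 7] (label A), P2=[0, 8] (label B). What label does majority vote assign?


d(q,P0) = 3.1623  (label A)
d(q,P1) = 2.0  (label A)
d(q,P2) = 6.0828  (label B)
Votes: A=2, B=1
Majority → A

A


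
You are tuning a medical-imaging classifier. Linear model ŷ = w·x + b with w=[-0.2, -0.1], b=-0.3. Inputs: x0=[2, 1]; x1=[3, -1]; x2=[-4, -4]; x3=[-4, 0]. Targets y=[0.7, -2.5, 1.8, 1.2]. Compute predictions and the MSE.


ŷ0 = (-0.2)·(2) + (-0.1)·(1) - 0.3 = -0.8
ŷ1 = (-0.2)·(3) + (-0.1)·(-1) - 0.3 = -0.8
ŷ2 = (-0.2)·(-4) + (-0.1)·(-4) - 0.3 = 0.9
ŷ3 = (-0.2)·(-4) + (-0.1)·(0) - 0.3 = 0.5
errors² = [2.25, 2.89, 0.81, 0.49]
MSE = 6.4400/4 = 1.61

1.61


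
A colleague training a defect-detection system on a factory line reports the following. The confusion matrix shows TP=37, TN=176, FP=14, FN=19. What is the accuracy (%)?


Accuracy = (TP+TN)/(TP+TN+FP+FN)
= (37+176)/(246)
= 213/246 = 86.59%

86.59%


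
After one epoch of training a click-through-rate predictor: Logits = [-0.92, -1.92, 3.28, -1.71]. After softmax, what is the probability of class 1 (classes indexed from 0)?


Exponentials: e^-0.92=0.3985, e^-1.92=0.1466, e^3.28=26.5758, e^-1.71=0.1809
Sum = 27.3018
Softmax = [0.0146, 0.0054, 0.9734, 0.0066]
p[1] = 0.1466/27.3018 = 0.0054

0.0054


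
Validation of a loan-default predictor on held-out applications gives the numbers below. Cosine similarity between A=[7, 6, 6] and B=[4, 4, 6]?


A·B = 7·4 + 6·4 + 6·6 = 88
‖A‖ = √121 = 11, ‖B‖ = √68 = 8.2462
cos = 88/(√121·√68) = 88/√8228 = 0.9701

0.9701


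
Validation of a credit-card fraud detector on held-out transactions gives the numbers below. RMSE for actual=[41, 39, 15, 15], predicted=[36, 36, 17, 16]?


MSE = 39/4 = 9.75
RMSE = √(39/4) = 3.1225

3.1225


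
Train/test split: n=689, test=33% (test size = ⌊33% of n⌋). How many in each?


Test = ⌊689·33/100⌋ = 227
Train = 689 - 227 = 462

Train: 462, Test: 227


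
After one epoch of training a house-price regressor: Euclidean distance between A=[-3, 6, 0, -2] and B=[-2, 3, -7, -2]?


d = √((-3+ 2)² + (6-3)² + (0+ 7)² + (-2+ 2)²)
  = √(1 + 9 + 49 + 0)
  = √59 = 7.6811

7.6811


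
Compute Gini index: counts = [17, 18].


Probabilities: [17/35, 18/35] ≈ [0.4857, 0.5143]
Σpᵢ² = (289 + 324)/35² = 613/1225
Gini = 1 - Σpᵢ² = 1 - 613/1225 = 0.4996

0.4996


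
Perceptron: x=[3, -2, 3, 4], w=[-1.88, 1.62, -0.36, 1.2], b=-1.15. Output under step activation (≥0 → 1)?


z = (3)·(-1.88) + (-2)·(1.62) + (3)·(-0.36) + (4)·(1.2) - 1.15
  = -6.31
step(z) = 0 (z<0)

0


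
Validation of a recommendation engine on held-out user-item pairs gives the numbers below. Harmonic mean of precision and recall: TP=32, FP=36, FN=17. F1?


Precision = 32/68 = 0.4706
Recall = 32/49 = 0.6531
F1 = 2·P·R/(P+R) = 2·TP/(2·TP+FP+FN) = 64/(64+36+17) = 64/117 = 0.547

0.547


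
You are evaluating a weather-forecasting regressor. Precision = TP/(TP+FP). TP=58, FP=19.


Precision = TP/(TP+FP)
= 58/(58+19)
= 58/77 = 75.32%

75.32%


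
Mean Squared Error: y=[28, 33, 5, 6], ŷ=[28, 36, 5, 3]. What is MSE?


Squared errors: (28-28)²=0, (33-36)²=9, (5-5)²=0, (6-3)²=9
Sum = 18
MSE = 18/4 = 9/2

9/2


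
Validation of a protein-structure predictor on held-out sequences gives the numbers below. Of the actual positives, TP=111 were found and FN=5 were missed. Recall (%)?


Recall = TP/(TP+FN)
= 111/(111+5)
= 111/116 = 95.69%

95.69%


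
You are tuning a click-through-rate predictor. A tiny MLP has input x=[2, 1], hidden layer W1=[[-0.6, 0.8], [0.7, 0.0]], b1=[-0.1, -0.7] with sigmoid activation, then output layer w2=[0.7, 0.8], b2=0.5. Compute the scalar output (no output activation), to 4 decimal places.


z1[0] = (-0.6)·(2) + (0.8)·(1) - 0.1 = -0.5
z1[1] = (0.7)·(2) + (0.0)·(1) - 0.7 = 0.7
h = sigmoid(z1) = [0.3775, 0.6682]
output = (0.7)·(0.3775) + (0.8)·(0.6682) + 0.5 = 1.2988

1.2988


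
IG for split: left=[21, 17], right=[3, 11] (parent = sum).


Parent = [24, 28], H_parent = 0.9957
H_left = 0.992 (n=38), H_right = 0.7496 (n=14)
H_children = (38/52)·0.992 + (14/52)·0.7496 = 0.9267
IG = 0.9957 - 0.9267 = 0.069

0.069


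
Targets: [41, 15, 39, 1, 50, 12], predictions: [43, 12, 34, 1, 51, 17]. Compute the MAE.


Absolute errors: |41-43|=2, |15-12|=3, |39-34|=5, |1-1|=0, |50-51|=1, |12-17|=5
Sum = 16
MAE = 16/6 = 8/3

8/3


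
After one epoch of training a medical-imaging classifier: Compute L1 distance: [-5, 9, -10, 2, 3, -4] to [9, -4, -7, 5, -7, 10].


d = |-5-9| + |9+ 4| + |-10+ 7| + |2-5| + |3+ 7| + |-4-10|
  = 14 + 13 + 3 + 3 + 10 + 14
  = 57

57


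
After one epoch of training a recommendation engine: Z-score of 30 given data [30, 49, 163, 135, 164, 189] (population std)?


μ = 121.6667, σ = 60.4088
z = (30 - 121.6667)/60.4088 = -1.5174

-1.5174


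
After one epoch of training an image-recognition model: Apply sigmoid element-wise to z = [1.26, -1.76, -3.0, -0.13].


σ(1.26) = 1/(1+e^-1.26) = 0.779
σ(-1.76) = 1/(1+e^1.76) = 0.1468
σ(-3.0) = 1/(1+e^3.0) = 0.0474
σ(-0.13) = 1/(1+e^0.13) = 0.4675
result = [0.779, 0.1468, 0.0474, 0.4675]

[0.779, 0.1468, 0.0474, 0.4675]


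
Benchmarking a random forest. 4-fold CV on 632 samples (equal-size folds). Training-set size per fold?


Fold size = 632/4 = 158
Training per fold = 632 - 158 = 474

474


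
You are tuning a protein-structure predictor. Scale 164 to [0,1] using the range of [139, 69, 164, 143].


min=69, max=164
(164-69)/(164-69) = 95/95 = 1.0

1.0


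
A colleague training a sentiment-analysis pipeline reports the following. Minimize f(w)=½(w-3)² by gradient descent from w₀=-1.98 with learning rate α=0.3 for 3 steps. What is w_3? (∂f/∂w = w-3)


step 1: grad = -1.98-3 = -4.98; w = -1.98 - 0.3·(-4.98) = -0.486
step 2: grad = -0.486-3 = -3.486; w = -0.486 - 0.3·(-3.486) = 0.5598
step 3: grad = 0.5598-3 = -2.4402; w = 0.5598 - 0.3·(-2.4402) = 1.29186

1.29186


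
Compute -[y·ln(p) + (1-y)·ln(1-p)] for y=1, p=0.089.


BCE = -[y·ln(p) + (1-y)·ln(1-p)]
= -1·ln(0.089) - 0
= -ln(0.089) = 2.4191

2.4191


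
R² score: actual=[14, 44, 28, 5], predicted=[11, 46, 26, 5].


ȳ = 22.75
SS_res = Σ(y-ŷ)² = 17
SS_tot = Σ(y-ȳ)² = 870.75
R² = 1 - SS_res/SS_tot = 1 - 0.0195 = 0.9805

0.9805


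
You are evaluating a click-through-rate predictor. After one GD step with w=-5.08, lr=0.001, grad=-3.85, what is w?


w_new = w - α·∇
= -5.08 - 0.001·-3.85
= -5.08 + 0.00385
= -5.07615

-5.07615


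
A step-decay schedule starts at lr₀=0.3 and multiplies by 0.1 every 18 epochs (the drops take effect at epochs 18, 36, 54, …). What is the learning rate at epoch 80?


n_drops = ⌊80/18⌋ = 4
lr = 0.3·0.1^4 = 0.3·0.0001 = 0.00003

0.00003


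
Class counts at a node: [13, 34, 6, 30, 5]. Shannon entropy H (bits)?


Probabilities: [13/88, 34/88, 6/88, 30/88, 5/88] ≈ [0.1477, 0.3864, 0.0682, 0.3409, 0.0568]
H = -((13/88)·log₂(13/88) + (34/88)·log₂(34/88) + (6/88)·log₂(6/88) + (30/88)·log₂(30/88) + (5/88)·log₂(5/88))
  = 1.9662 bits

1.9662 bits


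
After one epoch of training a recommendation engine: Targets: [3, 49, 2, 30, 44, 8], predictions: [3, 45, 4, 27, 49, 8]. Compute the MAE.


Absolute errors: |3-3|=0, |49-45|=4, |2-4|=2, |30-27|=3, |44-49|=5, |8-8|=0
Sum = 14
MAE = 14/6 = 7/3

7/3


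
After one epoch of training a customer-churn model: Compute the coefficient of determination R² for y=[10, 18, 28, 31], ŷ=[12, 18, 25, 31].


ȳ = 21.75
SS_res = Σ(y-ŷ)² = 13
SS_tot = Σ(y-ȳ)² = 276.75
R² = 1 - SS_res/SS_tot = 1 - 0.047 = 0.953

0.953


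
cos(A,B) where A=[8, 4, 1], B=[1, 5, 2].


A·B = 8·1 + 4·5 + 1·2 = 30
‖A‖ = √81 = 9, ‖B‖ = √30 = 5.4772
cos = 30/(√81·√30) = 30/√2430 = 0.6086

0.6086


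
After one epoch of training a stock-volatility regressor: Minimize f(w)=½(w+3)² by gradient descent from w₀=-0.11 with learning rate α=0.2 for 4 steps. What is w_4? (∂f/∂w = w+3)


step 1: grad = -0.11+3 = 2.89; w = -0.11 - 0.2·(2.89) = -0.688
step 2: grad = -0.688+3 = 2.312; w = -0.688 - 0.2·(2.312) = -1.1504
step 3: grad = -1.1504+3 = 1.8496; w = -1.1504 - 0.2·(1.8496) = -1.52032
step 4: grad = -1.52032+3 = 1.47968; w = -1.52032 - 0.2·(1.47968) = -1.816256

-1.816256
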